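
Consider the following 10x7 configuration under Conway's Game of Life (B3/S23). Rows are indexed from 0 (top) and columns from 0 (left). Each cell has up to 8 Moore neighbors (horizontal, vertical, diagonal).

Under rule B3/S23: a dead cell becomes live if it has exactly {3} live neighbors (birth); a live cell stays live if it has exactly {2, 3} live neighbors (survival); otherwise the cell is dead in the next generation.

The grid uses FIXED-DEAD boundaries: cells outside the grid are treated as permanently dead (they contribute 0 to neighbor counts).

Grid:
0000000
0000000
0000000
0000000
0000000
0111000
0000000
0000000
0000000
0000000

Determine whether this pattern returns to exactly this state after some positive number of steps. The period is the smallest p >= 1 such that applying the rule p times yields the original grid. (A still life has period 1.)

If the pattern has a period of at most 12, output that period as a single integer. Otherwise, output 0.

Simulating and comparing each generation to the original:
Gen 0 (original, given above): 3 live cells
Gen 1: 3 live cells, differs from original
Gen 2: 3 live cells, MATCHES original -> period = 2

Answer: 2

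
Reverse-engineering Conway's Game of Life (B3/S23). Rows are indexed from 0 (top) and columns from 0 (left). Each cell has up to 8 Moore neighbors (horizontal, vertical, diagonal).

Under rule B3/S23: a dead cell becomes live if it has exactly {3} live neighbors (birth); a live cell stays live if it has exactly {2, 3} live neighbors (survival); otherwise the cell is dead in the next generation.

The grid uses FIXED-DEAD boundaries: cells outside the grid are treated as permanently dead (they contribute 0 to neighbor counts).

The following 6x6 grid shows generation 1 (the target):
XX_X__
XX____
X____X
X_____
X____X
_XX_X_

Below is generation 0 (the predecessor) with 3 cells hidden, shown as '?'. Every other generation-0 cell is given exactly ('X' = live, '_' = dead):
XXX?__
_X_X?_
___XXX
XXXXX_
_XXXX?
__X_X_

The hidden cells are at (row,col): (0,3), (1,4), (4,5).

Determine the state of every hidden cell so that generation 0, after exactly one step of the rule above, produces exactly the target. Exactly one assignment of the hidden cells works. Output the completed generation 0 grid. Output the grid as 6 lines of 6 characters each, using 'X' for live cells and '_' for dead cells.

Answer: XXXX__
_X_X__
___XXX
XXXXX_
_XXXX_
__X_X_

Derivation:
Hidden generation-0 cells (in order): (0,3), (1,4), (4,5).
A hidden cell only influences target cells in its own 3x3 neighborhood. Try each of the 2^3 = 8 assignments, step the completed generation 0 forward once under B3/S23, and compare with the target:
  (0,3)=_ (1,4)=_ (4,5)=_ -> step gives (0,2)='X' but target has '_' -> reject
  (0,3)=_ (1,4)=_ (4,5)=X -> step gives (0,2)='X' but target has '_' -> reject
  (0,3)=_ (1,4)=X (4,5)=_ -> step gives (0,2)='X' but target has '_' -> reject
  (0,3)=_ (1,4)=X (4,5)=X -> step gives (0,2)='X' but target has '_' -> reject
  (0,3)=X (1,4)=_ (4,5)=_ -> step reproduces the target at every cell -> ACCEPT
  (0,3)=X (1,4)=_ (4,5)=X -> step gives (5,5)='X' but target has '_' -> reject
  (0,3)=X (1,4)=X (4,5)=_ -> step gives (0,4)='X' but target has '_' -> reject
  (0,3)=X (1,4)=X (4,5)=X -> step gives (0,4)='X' but target has '_' -> reject
Unique solution: (0,3)=live, (1,4)=dead, (4,5)=dead.
Check: live-neighbor counts of every cell in the completed generation 0:
234220
336452
346552
246764
356743
133522
Applying B3/S23 to generation 0 with these counts gives:
XX_X__
XX____
X____X
X_____
X____X
_XX_X_
which matches the target exactly.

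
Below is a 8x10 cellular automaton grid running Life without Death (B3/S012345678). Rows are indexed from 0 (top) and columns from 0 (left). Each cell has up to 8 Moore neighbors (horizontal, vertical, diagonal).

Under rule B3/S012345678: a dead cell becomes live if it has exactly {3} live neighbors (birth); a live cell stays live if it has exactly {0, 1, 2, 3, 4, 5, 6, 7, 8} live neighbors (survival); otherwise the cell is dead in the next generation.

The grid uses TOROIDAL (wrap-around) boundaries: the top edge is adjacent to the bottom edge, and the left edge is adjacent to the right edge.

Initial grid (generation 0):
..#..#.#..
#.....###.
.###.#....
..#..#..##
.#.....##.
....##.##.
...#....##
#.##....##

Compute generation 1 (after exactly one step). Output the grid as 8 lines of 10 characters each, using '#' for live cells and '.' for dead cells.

Answer: #.##.#.#..
#..######.
######....
#.########
.#..##.##.
....#####.
#.##....##
#####..###

Derivation:
Simulating step by step:
Generation 0 (given above): 30 live cells
Generation 1: 50 live cells
(generation 1 grid is the final answer)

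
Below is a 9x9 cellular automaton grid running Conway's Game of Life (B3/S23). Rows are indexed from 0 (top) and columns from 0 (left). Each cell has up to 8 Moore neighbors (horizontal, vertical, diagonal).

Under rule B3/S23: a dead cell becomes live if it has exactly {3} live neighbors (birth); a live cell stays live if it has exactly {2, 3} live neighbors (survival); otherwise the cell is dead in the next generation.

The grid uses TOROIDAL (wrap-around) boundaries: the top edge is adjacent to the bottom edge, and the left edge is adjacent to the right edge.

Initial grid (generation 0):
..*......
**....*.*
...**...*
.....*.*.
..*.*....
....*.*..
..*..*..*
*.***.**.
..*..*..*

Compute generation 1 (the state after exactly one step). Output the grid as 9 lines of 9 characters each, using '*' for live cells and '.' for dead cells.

Answer: ..*....**
****...**
....***.*
.....*...
...**.*..
....*....
.**.....*
*.*.*.**.
..*.*****

Derivation:
Simulating step by step:
Generation 0 (given above): 26 live cells
Generation 1: 32 live cells
(generation 1 grid is the final answer)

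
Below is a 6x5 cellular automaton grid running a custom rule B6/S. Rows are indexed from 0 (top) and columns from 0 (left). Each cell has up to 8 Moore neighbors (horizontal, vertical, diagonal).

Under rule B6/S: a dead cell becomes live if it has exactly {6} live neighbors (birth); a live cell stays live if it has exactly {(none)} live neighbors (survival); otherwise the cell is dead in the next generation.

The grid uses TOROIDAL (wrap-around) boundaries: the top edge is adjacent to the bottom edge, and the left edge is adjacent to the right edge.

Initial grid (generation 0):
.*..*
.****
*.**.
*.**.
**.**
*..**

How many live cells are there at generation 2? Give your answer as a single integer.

Simulating step by step:
Generation 0 (given above): 19 live cells
Generation 1: 5 live cells
*..*.
.....
.*..*
.*...
.....
.....
Generation 2: 0 live cells
.....
.....
.....
.....
.....
.....
Population at generation 2: 0

Answer: 0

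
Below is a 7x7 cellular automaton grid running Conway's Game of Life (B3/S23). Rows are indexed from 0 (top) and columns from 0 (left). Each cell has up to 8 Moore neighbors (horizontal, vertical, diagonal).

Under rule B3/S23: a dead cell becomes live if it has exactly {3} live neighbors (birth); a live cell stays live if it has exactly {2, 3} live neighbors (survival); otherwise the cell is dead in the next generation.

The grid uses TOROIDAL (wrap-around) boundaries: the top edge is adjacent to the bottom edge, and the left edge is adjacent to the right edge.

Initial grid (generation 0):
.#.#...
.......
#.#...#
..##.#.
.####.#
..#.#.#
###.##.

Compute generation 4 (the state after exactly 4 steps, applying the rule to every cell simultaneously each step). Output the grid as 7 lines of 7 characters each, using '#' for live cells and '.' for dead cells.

Answer: ....#..
...#.#.
...##.#
#...#..
...#...
.##....
.#..#..

Derivation:
Simulating step by step:
Generation 0 (given above): 21 live cells
Generation 1: 20 live cells
##.##..
###....
.###..#
.....#.
##....#
......#
#...###
Generation 2: 14 live cells
...##..
....#.#
...#..#
.....#.
#....##
.#.....
.#.##..
Generation 3: 17 live cells
..#....
....#..
....#.#
#...##.
#....##
.##.###
...##..
Generation 4: 13 live cells
(generation 4 grid is the final answer)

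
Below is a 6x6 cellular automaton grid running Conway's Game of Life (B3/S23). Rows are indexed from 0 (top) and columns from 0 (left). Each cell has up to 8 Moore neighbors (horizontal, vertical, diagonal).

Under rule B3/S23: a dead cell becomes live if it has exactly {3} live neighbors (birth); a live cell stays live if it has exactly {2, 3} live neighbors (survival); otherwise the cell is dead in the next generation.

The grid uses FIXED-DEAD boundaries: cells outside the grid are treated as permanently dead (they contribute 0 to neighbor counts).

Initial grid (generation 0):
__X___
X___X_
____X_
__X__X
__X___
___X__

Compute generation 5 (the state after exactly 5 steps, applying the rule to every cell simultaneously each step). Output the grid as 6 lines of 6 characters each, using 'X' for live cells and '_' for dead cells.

Answer: ______
__XX__
__XX__
______
______
______

Derivation:
Simulating step by step:
Generation 0 (given above): 8 live cells
Generation 1: 7 live cells
______
___X__
___XXX
___X__
__XX__
______
Generation 2: 5 live cells
______
___X__
__XX__
______
__XX__
______
Generation 3: 4 live cells
______
__XX__
__XX__
______
______
______
Generation 4: 4 live cells
______
__XX__
__XX__
______
______
______
Generation 5: 4 live cells
(generation 5 grid is the final answer)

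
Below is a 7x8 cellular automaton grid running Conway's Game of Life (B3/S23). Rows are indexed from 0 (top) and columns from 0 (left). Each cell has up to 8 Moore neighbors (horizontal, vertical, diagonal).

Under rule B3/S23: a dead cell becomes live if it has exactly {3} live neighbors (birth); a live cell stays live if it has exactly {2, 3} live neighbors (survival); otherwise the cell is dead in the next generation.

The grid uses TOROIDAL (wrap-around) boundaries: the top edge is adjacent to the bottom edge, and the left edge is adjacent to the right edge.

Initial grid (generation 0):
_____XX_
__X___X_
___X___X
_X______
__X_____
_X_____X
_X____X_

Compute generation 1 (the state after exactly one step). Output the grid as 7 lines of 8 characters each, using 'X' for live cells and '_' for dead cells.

Simulating step by step:
Generation 0 (given above): 12 live cells
Generation 1: 18 live cells
(generation 1 grid is the final answer)

Answer: _____XXX
_____XXX
__X_____
__X_____
XXX_____
XXX_____
X____XXX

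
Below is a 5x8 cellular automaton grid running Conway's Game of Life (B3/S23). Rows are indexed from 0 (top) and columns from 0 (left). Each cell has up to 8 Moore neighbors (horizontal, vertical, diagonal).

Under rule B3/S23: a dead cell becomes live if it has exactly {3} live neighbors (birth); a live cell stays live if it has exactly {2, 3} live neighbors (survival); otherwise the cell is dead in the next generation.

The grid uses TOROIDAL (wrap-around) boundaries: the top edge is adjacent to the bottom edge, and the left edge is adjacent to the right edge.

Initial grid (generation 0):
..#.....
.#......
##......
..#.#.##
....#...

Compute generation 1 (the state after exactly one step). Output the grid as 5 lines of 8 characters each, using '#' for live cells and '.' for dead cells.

Answer: ........
###.....
###....#
##.#.#.#
.....#..

Derivation:
Simulating step by step:
Generation 0 (given above): 9 live cells
Generation 1: 13 live cells
(generation 1 grid is the final answer)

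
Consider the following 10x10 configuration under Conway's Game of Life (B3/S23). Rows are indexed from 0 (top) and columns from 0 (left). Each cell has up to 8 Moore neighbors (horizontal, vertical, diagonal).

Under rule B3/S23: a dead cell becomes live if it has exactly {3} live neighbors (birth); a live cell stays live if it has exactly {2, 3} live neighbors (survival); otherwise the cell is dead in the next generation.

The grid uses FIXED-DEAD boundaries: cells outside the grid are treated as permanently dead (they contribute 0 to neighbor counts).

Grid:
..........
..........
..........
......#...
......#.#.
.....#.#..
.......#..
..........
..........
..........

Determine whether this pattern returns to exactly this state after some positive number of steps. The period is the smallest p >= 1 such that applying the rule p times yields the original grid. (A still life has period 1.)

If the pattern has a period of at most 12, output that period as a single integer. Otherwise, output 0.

Simulating and comparing each generation to the original:
Gen 0 (original, given above): 6 live cells
Gen 1: 6 live cells, differs from original
Gen 2: 6 live cells, MATCHES original -> period = 2

Answer: 2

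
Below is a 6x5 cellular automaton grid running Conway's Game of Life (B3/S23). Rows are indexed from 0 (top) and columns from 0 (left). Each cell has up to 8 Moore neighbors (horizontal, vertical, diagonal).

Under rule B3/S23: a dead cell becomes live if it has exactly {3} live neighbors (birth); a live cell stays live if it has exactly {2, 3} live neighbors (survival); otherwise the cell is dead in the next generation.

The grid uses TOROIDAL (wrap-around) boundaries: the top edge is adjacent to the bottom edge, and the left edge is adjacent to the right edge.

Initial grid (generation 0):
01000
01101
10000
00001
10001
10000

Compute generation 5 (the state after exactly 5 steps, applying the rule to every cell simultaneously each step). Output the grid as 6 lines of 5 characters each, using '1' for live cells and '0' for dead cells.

Answer: 00000
00011
11000
00000
01000
00111

Derivation:
Simulating step by step:
Generation 0 (given above): 9 live cells
Generation 1: 14 live cells
01100
01100
11011
00001
10001
11001
Generation 2: 11 live cells
00010
00001
01011
01000
01010
00111
Generation 3: 15 live cells
00100
10101
00111
01011
11011
00001
Generation 4: 11 live cells
11001
10101
00000
01000
01000
01101
Generation 5: 8 live cells
(generation 5 grid is the final answer)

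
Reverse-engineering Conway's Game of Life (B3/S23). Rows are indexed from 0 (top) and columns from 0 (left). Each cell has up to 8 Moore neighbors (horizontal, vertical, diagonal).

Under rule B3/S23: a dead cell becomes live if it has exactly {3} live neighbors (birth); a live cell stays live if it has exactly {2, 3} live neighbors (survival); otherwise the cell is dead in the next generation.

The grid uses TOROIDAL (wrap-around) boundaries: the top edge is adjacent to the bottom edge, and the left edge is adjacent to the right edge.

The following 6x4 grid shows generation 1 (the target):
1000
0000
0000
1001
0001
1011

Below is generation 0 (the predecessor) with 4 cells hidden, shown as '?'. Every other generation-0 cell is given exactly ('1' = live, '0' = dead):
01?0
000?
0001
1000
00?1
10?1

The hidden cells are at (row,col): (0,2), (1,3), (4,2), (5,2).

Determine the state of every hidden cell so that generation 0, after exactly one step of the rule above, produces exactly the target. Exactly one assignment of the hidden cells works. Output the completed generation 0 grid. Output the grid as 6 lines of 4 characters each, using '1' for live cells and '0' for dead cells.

Answer: 0100
0000
0001
1000
0001
1001

Derivation:
Hidden generation-0 cells (in order): (0,2), (1,3), (4,2), (5,2).
A hidden cell only influences target cells in its own 3x3 neighborhood. Try each of the 2^4 = 16 assignments, step the completed generation 0 forward once under B3/S23, and compare with the target:
  (0,2)=0 (1,3)=0 (4,2)=0 (5,2)=0 -> step reproduces the target at every cell -> ACCEPT
  (0,2)=0 (1,3)=0 (4,2)=0 (5,2)=1 -> step gives (0,1)='1' but target has '0' -> reject
  (0,2)=0 (1,3)=0 (4,2)=1 (5,2)=0 -> step gives (3,2)='1' but target has '0' -> reject
  (0,2)=0 (1,3)=0 (4,2)=1 (5,2)=1 -> step gives (0,1)='1' but target has '0' -> reject
  (0,2)=0 (1,3)=1 (4,2)=0 (5,2)=0 -> step gives (0,0)='0' but target has '1' -> reject
  (0,2)=0 (1,3)=1 (4,2)=0 (5,2)=1 -> step gives (0,0)='0' but target has '1' -> reject
  (0,2)=0 (1,3)=1 (4,2)=1 (5,2)=0 -> step gives (0,0)='0' but target has '1' -> reject
  (0,2)=0 (1,3)=1 (4,2)=1 (5,2)=1 -> step gives (0,0)='0' but target has '1' -> reject
  (0,2)=1 (1,3)=0 (4,2)=0 (5,2)=0 -> step gives (0,1)='1' but target has '0' -> reject
  (0,2)=1 (1,3)=0 (4,2)=0 (5,2)=1 -> step gives (0,1)='1' but target has '0' -> reject
  (0,2)=1 (1,3)=0 (4,2)=1 (5,2)=0 -> step gives (0,1)='1' but target has '0' -> reject
  (0,2)=1 (1,3)=0 (4,2)=1 (5,2)=1 -> step gives (0,1)='1' but target has '0' -> reject
  (0,2)=1 (1,3)=1 (4,2)=0 (5,2)=0 -> step gives (0,0)='0' but target has '1' -> reject
  (0,2)=1 (1,3)=1 (4,2)=0 (5,2)=1 -> step gives (0,0)='0' but target has '1' -> reject
  (0,2)=1 (1,3)=1 (4,2)=1 (5,2)=0 -> step gives (0,0)='0' but target has '1' -> reject
  (0,2)=1 (1,3)=1 (4,2)=1 (5,2)=1 -> step gives (0,0)='0' but target has '1' -> reject
Unique solution: (0,2)=dead, (1,3)=dead, (4,2)=dead, (5,2)=dead.
Check: live-neighbor counts of every cell in the completed generation 0:
3122
2121
2111
2123
4223
3232
Applying B3/S23 to generation 0 with these counts gives:
1000
0000
0000
1001
0001
1011
which matches the target exactly.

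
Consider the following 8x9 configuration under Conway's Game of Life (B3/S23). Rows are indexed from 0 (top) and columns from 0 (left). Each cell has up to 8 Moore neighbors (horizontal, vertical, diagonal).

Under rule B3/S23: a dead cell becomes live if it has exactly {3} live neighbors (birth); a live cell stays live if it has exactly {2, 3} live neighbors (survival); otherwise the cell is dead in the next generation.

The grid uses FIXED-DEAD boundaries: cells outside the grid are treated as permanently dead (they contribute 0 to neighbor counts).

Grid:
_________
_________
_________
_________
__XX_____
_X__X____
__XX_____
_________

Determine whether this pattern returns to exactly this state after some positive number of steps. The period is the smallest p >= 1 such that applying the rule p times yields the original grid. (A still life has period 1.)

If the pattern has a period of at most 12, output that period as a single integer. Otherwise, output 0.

Answer: 1

Derivation:
Simulating and comparing each generation to the original:
Gen 0 (original, given above): 6 live cells
Gen 1: 6 live cells, MATCHES original -> period = 1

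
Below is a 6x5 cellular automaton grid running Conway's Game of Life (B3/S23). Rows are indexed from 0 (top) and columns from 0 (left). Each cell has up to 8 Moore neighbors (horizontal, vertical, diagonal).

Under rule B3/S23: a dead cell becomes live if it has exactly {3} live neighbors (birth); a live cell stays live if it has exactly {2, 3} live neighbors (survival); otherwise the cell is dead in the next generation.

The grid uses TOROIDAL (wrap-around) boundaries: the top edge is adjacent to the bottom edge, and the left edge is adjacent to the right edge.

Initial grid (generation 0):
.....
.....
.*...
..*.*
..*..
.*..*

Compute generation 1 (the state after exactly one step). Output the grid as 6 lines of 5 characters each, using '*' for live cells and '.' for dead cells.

Simulating step by step:
Generation 0 (given above): 6 live cells
Generation 1: 6 live cells
(generation 1 grid is the final answer)

Answer: .....
.....
.....
.***.
***..
.....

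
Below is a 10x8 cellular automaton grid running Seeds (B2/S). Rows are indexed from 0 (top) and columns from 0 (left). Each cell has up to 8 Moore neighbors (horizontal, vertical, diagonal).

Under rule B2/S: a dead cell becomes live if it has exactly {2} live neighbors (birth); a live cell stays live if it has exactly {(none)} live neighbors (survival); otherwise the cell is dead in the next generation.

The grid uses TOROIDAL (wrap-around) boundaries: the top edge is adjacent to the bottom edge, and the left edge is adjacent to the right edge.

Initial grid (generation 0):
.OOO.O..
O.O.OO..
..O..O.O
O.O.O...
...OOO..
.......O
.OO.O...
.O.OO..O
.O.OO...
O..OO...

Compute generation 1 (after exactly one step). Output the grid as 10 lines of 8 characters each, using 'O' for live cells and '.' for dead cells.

Simulating step by step:
Generation 0 (given above): 31 live cells
Generation 1: 16 live cells
(generation 1 grid is the final answer)

Answer: ......OO
.......O
........
.......O
OOO...OO
OO....O.
.....OOO
........
.......O
........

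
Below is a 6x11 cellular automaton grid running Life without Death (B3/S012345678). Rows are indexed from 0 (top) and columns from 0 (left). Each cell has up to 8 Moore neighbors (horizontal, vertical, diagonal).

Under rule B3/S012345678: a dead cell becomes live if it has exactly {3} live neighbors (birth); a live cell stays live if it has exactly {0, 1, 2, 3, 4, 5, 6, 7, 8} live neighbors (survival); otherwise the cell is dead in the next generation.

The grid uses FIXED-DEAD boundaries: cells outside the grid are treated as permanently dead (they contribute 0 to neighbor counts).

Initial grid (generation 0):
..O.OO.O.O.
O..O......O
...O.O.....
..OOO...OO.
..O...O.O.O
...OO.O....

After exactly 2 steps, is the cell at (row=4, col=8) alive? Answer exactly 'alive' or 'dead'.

Answer: alive

Derivation:
Simulating step by step:
Generation 0 (given above): 22 live cells
Generation 1: 31 live cells
..OOOO.O.O.
O.OO.OO...O
...O.O...O.
..OOOO.OOO.
..O...O.O.O
...OOOOO...
Generation 2: 39 live cells
.OOOOO.O.O.
OOOO.OO.OOO
.O.O.O.O.OO
..OOOO.OOOO
..O...O.O.O
...OOOOO...

Cell (4,8) at generation 2: 1 -> alive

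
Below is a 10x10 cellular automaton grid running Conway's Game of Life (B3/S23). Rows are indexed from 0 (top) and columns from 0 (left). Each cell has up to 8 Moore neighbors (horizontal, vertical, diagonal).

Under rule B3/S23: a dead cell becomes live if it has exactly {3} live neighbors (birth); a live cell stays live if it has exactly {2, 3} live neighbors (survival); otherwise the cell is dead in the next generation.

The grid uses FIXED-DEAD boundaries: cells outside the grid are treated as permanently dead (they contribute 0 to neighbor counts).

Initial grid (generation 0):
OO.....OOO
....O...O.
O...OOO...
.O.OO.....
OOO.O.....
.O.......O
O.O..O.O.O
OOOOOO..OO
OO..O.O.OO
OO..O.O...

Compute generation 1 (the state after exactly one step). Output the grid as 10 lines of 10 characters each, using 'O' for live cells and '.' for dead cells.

Simulating step by step:
Generation 0 (given above): 43 live cells
Generation 1: 23 live cells
(generation 1 grid is the final answer)

Answer: .......OOO
OO..O.O.OO
..........
..........
O...O.....
...O....O.
O....OO..O
..........
......O.OO
OO.....O..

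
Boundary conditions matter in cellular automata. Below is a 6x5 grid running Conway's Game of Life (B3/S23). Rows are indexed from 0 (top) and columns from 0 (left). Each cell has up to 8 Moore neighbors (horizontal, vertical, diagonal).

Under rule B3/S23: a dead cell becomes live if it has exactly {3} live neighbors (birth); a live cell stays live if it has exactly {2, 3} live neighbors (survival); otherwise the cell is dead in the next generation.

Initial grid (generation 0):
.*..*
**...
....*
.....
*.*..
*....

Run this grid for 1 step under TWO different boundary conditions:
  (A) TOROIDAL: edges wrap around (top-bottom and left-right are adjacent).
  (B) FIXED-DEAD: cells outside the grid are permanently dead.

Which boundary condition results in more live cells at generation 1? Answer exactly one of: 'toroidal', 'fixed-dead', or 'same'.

Answer: toroidal

Derivation:
Under TOROIDAL boundary, generation 1:
.*..*
.*..*
*....
.....
.*...
*...*
Population = 8

Under FIXED-DEAD boundary, generation 1:
**...
**...
.....
.....
.*...
.*...
Population = 6

Comparison: toroidal=8, fixed-dead=6 -> toroidal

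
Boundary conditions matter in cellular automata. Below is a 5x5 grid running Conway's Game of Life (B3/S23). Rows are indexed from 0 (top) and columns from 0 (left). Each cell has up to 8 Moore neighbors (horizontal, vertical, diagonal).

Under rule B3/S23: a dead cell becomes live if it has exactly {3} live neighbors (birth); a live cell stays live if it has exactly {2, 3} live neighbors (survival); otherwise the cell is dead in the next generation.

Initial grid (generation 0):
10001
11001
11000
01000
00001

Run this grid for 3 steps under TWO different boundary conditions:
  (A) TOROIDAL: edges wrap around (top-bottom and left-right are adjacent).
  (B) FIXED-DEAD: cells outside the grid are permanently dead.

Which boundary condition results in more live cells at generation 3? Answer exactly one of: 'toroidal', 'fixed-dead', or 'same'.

Answer: toroidal

Derivation:
Under TOROIDAL boundary, generation 3:
01110
00000
00111
01001
01001
Population = 10

Under FIXED-DEAD boundary, generation 3:
00000
00000
11100
00000
00000
Population = 3

Comparison: toroidal=10, fixed-dead=3 -> toroidal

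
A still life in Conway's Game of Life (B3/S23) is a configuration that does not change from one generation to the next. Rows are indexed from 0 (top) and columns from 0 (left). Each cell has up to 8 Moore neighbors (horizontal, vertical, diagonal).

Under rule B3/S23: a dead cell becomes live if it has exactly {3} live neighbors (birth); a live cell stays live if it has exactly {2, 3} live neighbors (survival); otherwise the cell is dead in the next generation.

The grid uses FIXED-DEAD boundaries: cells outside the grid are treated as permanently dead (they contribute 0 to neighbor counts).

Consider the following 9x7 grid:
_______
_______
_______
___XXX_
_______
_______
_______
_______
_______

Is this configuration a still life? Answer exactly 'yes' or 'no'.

Answer: no

Derivation:
Compute generation 1 and compare to generation 0 (given above):
Generation 1:
_______
_______
____X__
____X__
____X__
_______
_______
_______
_______
Cell (2,4) differs: gen0=0 vs gen1=1 -> NOT a still life.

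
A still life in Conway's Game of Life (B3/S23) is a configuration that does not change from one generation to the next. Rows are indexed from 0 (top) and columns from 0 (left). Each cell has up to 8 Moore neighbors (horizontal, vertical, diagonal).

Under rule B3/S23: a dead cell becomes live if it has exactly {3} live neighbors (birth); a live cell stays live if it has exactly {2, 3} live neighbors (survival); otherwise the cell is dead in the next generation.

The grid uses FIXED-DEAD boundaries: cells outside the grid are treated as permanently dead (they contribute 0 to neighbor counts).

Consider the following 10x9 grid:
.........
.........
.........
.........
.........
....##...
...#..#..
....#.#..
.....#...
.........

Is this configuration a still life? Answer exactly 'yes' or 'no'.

Answer: yes

Derivation:
Compute generation 1 and compare to generation 0 (given above):
Generation 1:
.........
.........
.........
.........
.........
....##...
...#..#..
....#.#..
.....#...
.........
The grids are IDENTICAL -> still life.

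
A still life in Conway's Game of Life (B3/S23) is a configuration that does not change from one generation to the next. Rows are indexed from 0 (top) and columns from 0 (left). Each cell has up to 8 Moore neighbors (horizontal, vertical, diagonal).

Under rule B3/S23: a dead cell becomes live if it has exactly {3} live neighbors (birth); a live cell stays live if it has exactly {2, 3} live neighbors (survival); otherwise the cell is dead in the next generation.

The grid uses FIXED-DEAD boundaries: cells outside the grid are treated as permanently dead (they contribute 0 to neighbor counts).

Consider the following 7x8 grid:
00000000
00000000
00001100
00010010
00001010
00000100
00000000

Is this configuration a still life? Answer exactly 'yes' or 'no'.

Answer: yes

Derivation:
Compute generation 1 and compare to generation 0 (given above):
Generation 1:
00000000
00000000
00001100
00010010
00001010
00000100
00000000
The grids are IDENTICAL -> still life.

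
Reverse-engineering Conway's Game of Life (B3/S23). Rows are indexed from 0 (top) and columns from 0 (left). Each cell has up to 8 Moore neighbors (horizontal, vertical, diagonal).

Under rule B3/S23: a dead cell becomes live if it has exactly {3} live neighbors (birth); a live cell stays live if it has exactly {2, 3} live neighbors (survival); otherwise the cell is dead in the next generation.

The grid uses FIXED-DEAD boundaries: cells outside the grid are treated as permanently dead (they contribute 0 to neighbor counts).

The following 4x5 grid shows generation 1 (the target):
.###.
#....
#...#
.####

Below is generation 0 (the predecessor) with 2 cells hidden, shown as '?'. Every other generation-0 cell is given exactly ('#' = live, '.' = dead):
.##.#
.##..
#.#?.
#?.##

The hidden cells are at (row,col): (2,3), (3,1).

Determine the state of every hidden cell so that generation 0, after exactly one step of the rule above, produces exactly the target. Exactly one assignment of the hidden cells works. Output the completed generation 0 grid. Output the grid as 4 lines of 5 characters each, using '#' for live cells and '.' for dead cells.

Answer: .##.#
.##..
#.##.
#..##

Derivation:
Hidden generation-0 cells (in order): (2,3), (3,1).
A hidden cell only influences target cells in its own 3x3 neighborhood. Try each of the 2^2 = 4 assignments, step the completed generation 0 forward once under B3/S23, and compare with the target:
  (2,3)=. (3,1)=. -> step gives (2,2)='#' but target has '.' -> reject
  (2,3)=. (3,1)=# -> step gives (2,4)='.' but target has '#' -> reject
  (2,3)=# (3,1)=. -> step reproduces the target at every cell -> ACCEPT
  (2,3)=# (3,1)=# -> step gives (3,0)='#' but target has '.' -> reject
Unique solution: (2,3)=live, (3,1)=dead.
Check: live-neighbor counts of every cell in the completed generation 0:
23330
35552
25443
13332
Applying B3/S23 to generation 0 with these counts gives:
.###.
#....
#...#
.####
which matches the target exactly.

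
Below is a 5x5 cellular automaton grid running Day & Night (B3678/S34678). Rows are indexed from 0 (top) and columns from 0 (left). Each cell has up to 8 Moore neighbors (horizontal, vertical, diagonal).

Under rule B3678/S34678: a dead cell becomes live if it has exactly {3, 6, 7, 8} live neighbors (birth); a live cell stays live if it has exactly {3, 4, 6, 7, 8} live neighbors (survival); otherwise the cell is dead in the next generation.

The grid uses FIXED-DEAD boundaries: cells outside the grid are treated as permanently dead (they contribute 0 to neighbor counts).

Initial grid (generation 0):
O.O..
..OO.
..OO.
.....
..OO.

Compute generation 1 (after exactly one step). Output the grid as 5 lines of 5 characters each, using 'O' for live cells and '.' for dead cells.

Answer: .O.O.
..OO.
..OO.
.....
.....

Derivation:
Simulating step by step:
Generation 0 (given above): 8 live cells
Generation 1: 6 live cells
(generation 1 grid is the final answer)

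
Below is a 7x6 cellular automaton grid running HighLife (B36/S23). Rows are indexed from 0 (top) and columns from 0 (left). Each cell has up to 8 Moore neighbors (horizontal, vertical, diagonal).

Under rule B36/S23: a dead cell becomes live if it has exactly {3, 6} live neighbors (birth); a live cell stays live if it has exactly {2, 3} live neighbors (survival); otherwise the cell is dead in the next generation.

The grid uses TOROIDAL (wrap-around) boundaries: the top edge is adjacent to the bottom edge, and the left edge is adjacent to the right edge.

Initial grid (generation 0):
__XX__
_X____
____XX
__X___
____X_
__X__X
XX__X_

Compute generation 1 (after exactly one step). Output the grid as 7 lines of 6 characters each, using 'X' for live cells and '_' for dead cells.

Answer: X_XX__
__XXX_
______
___XXX
___X__
XX_XXX
XX__XX

Derivation:
Simulating step by step:
Generation 0 (given above): 12 live cells
Generation 1: 19 live cells
(generation 1 grid is the final answer)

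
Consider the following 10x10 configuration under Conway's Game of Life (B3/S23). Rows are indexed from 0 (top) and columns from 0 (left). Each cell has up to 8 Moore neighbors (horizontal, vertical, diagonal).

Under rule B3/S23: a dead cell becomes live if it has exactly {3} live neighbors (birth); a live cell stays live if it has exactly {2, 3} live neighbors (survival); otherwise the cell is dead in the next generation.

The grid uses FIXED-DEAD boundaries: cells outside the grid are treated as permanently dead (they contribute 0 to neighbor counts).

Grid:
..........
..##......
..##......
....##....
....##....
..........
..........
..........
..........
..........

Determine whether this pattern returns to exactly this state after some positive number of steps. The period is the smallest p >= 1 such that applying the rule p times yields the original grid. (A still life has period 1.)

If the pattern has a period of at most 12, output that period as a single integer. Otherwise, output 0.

Answer: 2

Derivation:
Simulating and comparing each generation to the original:
Gen 0 (original, given above): 8 live cells
Gen 1: 6 live cells, differs from original
Gen 2: 8 live cells, MATCHES original -> period = 2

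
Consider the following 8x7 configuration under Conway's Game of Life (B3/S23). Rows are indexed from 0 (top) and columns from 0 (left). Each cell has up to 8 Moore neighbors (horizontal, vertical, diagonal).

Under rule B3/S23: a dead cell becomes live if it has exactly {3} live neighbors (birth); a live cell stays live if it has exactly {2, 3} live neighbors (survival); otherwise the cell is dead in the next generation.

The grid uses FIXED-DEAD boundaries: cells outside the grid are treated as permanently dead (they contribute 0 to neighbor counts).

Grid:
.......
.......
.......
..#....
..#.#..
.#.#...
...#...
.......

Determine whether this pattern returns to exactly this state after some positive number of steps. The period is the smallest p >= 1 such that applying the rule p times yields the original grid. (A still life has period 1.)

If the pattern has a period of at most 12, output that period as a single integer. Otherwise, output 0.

Answer: 2

Derivation:
Simulating and comparing each generation to the original:
Gen 0 (original, given above): 6 live cells
Gen 1: 6 live cells, differs from original
Gen 2: 6 live cells, MATCHES original -> period = 2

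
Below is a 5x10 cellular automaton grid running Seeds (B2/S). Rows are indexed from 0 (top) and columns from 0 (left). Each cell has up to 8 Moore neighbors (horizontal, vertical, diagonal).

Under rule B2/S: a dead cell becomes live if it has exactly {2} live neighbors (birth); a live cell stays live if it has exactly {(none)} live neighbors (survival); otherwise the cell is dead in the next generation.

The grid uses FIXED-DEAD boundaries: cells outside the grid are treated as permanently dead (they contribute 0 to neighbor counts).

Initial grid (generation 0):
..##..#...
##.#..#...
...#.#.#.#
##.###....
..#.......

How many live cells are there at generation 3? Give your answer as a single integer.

Answer: 8

Derivation:
Simulating step by step:
Generation 0 (given above): 17 live cells
Generation 1: 9 live cells
#...##.#..
........#.
........#.
........#.
#....#....
Generation 2: 8 live cells
......#.#.
....###..#
..........
.......#.#
..........
Generation 3: 8 live cells
....#....#
........#.
....#..#.#
........#.
........#.
Population at generation 3: 8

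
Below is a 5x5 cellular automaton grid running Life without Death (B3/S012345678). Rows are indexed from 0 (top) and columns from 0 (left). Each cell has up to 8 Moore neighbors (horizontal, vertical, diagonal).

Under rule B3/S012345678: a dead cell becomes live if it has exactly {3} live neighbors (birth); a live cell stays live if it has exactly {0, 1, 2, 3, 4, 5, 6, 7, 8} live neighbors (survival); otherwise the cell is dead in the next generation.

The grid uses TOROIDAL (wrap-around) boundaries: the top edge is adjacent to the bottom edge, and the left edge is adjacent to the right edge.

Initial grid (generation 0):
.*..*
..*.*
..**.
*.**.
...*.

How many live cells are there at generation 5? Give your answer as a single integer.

Simulating step by step:
Generation 0 (given above): 10 live cells
Generation 1: 17 live cells
***.*
***.*
..**.
****.
**.*.
Generation 2: 17 live cells
***.*
***.*
..**.
****.
**.*.
Generation 3: 17 live cells
***.*
***.*
..**.
****.
**.*.
Generation 4: 17 live cells
***.*
***.*
..**.
****.
**.*.
Generation 5: 17 live cells
***.*
***.*
..**.
****.
**.*.
Population at generation 5: 17

Answer: 17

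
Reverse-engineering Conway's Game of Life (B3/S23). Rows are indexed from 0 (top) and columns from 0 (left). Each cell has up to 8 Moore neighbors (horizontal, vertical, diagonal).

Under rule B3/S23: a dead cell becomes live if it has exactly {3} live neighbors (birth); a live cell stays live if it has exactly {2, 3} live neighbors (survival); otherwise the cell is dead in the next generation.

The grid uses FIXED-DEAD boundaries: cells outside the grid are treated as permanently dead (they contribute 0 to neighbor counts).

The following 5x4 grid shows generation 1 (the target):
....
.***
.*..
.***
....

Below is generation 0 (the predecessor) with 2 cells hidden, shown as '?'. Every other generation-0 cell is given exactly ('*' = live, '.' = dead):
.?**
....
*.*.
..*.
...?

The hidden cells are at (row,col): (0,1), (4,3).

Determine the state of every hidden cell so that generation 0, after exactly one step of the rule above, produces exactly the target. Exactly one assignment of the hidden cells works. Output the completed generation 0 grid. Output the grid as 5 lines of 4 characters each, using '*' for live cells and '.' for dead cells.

Hidden generation-0 cells (in order): (0,1), (4,3).
A hidden cell only influences target cells in its own 3x3 neighborhood. Try each of the 2^2 = 4 assignments, step the completed generation 0 forward once under B3/S23, and compare with the target:
  (0,1)=. (4,3)=. -> step gives (3,2)='.' but target has '*' -> reject
  (0,1)=. (4,3)=* -> step reproduces the target at every cell -> ACCEPT
  (0,1)=* (4,3)=. -> step gives (0,2)='*' but target has '.' -> reject
  (0,1)=* (4,3)=* -> step gives (0,2)='*' but target has '.' -> reject
Unique solution: (0,1)=dead, (4,3)=live.
Check: live-neighbor counts of every cell in the completed generation 0:
0111
1333
0312
1323
0121
Applying B3/S23 to generation 0 with these counts gives:
....
.***
.*..
.***
....
which matches the target exactly.

Answer: ..**
....
*.*.
..*.
...*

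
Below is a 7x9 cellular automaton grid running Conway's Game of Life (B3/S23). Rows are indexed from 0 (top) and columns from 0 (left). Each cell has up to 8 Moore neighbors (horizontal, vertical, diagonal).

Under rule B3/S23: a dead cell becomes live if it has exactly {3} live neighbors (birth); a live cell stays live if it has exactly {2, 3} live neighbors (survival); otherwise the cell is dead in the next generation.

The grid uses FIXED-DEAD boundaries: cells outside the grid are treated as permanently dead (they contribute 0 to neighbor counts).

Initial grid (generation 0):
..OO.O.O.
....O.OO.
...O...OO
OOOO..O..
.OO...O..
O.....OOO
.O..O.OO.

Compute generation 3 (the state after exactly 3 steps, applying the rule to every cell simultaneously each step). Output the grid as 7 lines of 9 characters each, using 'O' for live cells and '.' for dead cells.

Answer: .........
..O..OO..
..O...OO.
.O.O.....
..O....O.
..O.O..O.
.........

Derivation:
Simulating step by step:
Generation 0 (given above): 26 live cells
Generation 1: 24 live cells
...OOO.O.
..O.OO...
.O.OOO..O
O..O..O..
...O.OO..
O.O.....O
.....OO.O
Generation 2: 18 live cells
...O.OO..
..O......
.O....O..
...O..OO.
.OOOOOOO.
....O....
.......O.
Generation 3: 13 live cells
(generation 3 grid is the final answer)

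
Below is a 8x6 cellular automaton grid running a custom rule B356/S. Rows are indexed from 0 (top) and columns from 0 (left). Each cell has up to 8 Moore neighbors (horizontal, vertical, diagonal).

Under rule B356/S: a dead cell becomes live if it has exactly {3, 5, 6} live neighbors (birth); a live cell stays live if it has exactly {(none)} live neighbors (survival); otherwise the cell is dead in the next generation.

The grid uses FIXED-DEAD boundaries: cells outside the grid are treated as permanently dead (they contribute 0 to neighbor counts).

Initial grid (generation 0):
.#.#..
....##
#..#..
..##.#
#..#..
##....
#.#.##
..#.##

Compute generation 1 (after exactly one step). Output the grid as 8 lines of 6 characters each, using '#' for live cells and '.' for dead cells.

Simulating step by step:
Generation 0 (given above): 20 live cells
Generation 1: 13 live cells
(generation 1 grid is the final answer)

Answer: ....#.
..##..
..#.##
.#....
....#.
..###.
.#....
.#....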